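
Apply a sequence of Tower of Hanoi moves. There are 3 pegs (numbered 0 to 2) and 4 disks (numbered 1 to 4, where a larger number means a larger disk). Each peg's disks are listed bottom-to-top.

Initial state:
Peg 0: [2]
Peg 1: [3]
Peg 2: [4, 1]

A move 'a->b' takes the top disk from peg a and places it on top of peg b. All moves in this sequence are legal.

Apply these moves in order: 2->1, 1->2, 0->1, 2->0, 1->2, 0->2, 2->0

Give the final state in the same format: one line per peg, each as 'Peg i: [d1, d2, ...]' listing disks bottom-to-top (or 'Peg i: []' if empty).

Answer: Peg 0: [1]
Peg 1: [3]
Peg 2: [4, 2]

Derivation:
After move 1 (2->1):
Peg 0: [2]
Peg 1: [3, 1]
Peg 2: [4]

After move 2 (1->2):
Peg 0: [2]
Peg 1: [3]
Peg 2: [4, 1]

After move 3 (0->1):
Peg 0: []
Peg 1: [3, 2]
Peg 2: [4, 1]

After move 4 (2->0):
Peg 0: [1]
Peg 1: [3, 2]
Peg 2: [4]

After move 5 (1->2):
Peg 0: [1]
Peg 1: [3]
Peg 2: [4, 2]

After move 6 (0->2):
Peg 0: []
Peg 1: [3]
Peg 2: [4, 2, 1]

After move 7 (2->0):
Peg 0: [1]
Peg 1: [3]
Peg 2: [4, 2]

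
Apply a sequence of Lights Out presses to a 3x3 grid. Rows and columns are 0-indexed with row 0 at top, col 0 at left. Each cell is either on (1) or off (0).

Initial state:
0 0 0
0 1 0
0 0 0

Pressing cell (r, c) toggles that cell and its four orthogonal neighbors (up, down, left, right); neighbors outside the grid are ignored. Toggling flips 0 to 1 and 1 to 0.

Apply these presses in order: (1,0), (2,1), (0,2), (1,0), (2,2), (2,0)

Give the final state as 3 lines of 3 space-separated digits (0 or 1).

Answer: 0 1 1
1 0 0
0 1 0

Derivation:
After press 1 at (1,0):
1 0 0
1 0 0
1 0 0

After press 2 at (2,1):
1 0 0
1 1 0
0 1 1

After press 3 at (0,2):
1 1 1
1 1 1
0 1 1

After press 4 at (1,0):
0 1 1
0 0 1
1 1 1

After press 5 at (2,2):
0 1 1
0 0 0
1 0 0

After press 6 at (2,0):
0 1 1
1 0 0
0 1 0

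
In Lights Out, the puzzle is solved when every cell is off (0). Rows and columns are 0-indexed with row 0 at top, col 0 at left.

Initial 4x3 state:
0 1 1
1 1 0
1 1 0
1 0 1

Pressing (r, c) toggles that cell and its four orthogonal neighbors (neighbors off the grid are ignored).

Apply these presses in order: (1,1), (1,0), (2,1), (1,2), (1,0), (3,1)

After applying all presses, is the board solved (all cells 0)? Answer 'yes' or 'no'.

Answer: yes

Derivation:
After press 1 at (1,1):
0 0 1
0 0 1
1 0 0
1 0 1

After press 2 at (1,0):
1 0 1
1 1 1
0 0 0
1 0 1

After press 3 at (2,1):
1 0 1
1 0 1
1 1 1
1 1 1

After press 4 at (1,2):
1 0 0
1 1 0
1 1 0
1 1 1

After press 5 at (1,0):
0 0 0
0 0 0
0 1 0
1 1 1

After press 6 at (3,1):
0 0 0
0 0 0
0 0 0
0 0 0

Lights still on: 0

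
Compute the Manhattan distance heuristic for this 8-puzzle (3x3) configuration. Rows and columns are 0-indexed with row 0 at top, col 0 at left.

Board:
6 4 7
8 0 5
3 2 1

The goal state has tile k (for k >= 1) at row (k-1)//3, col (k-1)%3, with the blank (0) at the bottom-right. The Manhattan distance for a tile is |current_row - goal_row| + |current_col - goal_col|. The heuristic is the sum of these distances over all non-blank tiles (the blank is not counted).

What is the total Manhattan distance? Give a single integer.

Tile 6: at (0,0), goal (1,2), distance |0-1|+|0-2| = 3
Tile 4: at (0,1), goal (1,0), distance |0-1|+|1-0| = 2
Tile 7: at (0,2), goal (2,0), distance |0-2|+|2-0| = 4
Tile 8: at (1,0), goal (2,1), distance |1-2|+|0-1| = 2
Tile 5: at (1,2), goal (1,1), distance |1-1|+|2-1| = 1
Tile 3: at (2,0), goal (0,2), distance |2-0|+|0-2| = 4
Tile 2: at (2,1), goal (0,1), distance |2-0|+|1-1| = 2
Tile 1: at (2,2), goal (0,0), distance |2-0|+|2-0| = 4
Sum: 3 + 2 + 4 + 2 + 1 + 4 + 2 + 4 = 22

Answer: 22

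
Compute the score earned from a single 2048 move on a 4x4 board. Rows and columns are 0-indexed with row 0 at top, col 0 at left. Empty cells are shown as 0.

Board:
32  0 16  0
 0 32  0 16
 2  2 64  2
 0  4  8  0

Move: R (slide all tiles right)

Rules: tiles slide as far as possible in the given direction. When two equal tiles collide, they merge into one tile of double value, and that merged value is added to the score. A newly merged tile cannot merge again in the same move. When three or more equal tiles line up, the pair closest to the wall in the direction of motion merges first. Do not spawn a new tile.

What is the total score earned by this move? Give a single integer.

Answer: 4

Derivation:
Slide right:
row 0: [32, 0, 16, 0] -> [0, 0, 32, 16]  score +0 (running 0)
row 1: [0, 32, 0, 16] -> [0, 0, 32, 16]  score +0 (running 0)
row 2: [2, 2, 64, 2] -> [0, 4, 64, 2]  score +4 (running 4)
row 3: [0, 4, 8, 0] -> [0, 0, 4, 8]  score +0 (running 4)
Board after move:
 0  0 32 16
 0  0 32 16
 0  4 64  2
 0  0  4  8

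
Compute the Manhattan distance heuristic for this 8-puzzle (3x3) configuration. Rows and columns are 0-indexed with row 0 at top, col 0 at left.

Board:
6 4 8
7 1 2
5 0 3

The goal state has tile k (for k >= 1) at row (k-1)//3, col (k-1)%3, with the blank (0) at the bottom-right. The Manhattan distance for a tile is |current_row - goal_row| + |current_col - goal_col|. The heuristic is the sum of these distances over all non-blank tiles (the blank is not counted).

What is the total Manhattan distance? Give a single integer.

Tile 6: at (0,0), goal (1,2), distance |0-1|+|0-2| = 3
Tile 4: at (0,1), goal (1,0), distance |0-1|+|1-0| = 2
Tile 8: at (0,2), goal (2,1), distance |0-2|+|2-1| = 3
Tile 7: at (1,0), goal (2,0), distance |1-2|+|0-0| = 1
Tile 1: at (1,1), goal (0,0), distance |1-0|+|1-0| = 2
Tile 2: at (1,2), goal (0,1), distance |1-0|+|2-1| = 2
Tile 5: at (2,0), goal (1,1), distance |2-1|+|0-1| = 2
Tile 3: at (2,2), goal (0,2), distance |2-0|+|2-2| = 2
Sum: 3 + 2 + 3 + 1 + 2 + 2 + 2 + 2 = 17

Answer: 17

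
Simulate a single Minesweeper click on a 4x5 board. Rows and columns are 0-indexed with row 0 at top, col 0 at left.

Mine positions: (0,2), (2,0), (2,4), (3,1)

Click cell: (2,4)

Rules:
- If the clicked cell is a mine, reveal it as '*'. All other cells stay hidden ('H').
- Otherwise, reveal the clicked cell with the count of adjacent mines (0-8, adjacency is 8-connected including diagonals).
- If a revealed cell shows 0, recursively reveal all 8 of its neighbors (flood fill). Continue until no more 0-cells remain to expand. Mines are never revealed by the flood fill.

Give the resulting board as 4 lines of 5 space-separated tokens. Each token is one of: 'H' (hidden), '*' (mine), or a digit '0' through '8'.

H H H H H
H H H H H
H H H H *
H H H H H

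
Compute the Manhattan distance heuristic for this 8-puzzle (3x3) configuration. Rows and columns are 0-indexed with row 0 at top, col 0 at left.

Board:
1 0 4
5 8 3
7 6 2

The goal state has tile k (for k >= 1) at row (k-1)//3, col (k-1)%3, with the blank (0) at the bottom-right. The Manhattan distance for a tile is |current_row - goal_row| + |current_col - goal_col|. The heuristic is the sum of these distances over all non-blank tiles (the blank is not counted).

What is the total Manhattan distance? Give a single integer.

Answer: 11

Derivation:
Tile 1: at (0,0), goal (0,0), distance |0-0|+|0-0| = 0
Tile 4: at (0,2), goal (1,0), distance |0-1|+|2-0| = 3
Tile 5: at (1,0), goal (1,1), distance |1-1|+|0-1| = 1
Tile 8: at (1,1), goal (2,1), distance |1-2|+|1-1| = 1
Tile 3: at (1,2), goal (0,2), distance |1-0|+|2-2| = 1
Tile 7: at (2,0), goal (2,0), distance |2-2|+|0-0| = 0
Tile 6: at (2,1), goal (1,2), distance |2-1|+|1-2| = 2
Tile 2: at (2,2), goal (0,1), distance |2-0|+|2-1| = 3
Sum: 0 + 3 + 1 + 1 + 1 + 0 + 2 + 3 = 11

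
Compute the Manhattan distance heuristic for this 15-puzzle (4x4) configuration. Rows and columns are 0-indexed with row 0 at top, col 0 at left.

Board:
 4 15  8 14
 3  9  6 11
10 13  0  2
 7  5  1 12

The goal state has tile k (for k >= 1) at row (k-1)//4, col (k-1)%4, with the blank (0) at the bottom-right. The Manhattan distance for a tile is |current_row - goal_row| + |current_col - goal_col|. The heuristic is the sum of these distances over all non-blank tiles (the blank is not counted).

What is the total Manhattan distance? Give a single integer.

Answer: 42

Derivation:
Tile 4: (0,0)->(0,3) = 3
Tile 15: (0,1)->(3,2) = 4
Tile 8: (0,2)->(1,3) = 2
Tile 14: (0,3)->(3,1) = 5
Tile 3: (1,0)->(0,2) = 3
Tile 9: (1,1)->(2,0) = 2
Tile 6: (1,2)->(1,1) = 1
Tile 11: (1,3)->(2,2) = 2
Tile 10: (2,0)->(2,1) = 1
Tile 13: (2,1)->(3,0) = 2
Tile 2: (2,3)->(0,1) = 4
Tile 7: (3,0)->(1,2) = 4
Tile 5: (3,1)->(1,0) = 3
Tile 1: (3,2)->(0,0) = 5
Tile 12: (3,3)->(2,3) = 1
Sum: 3 + 4 + 2 + 5 + 3 + 2 + 1 + 2 + 1 + 2 + 4 + 4 + 3 + 5 + 1 = 42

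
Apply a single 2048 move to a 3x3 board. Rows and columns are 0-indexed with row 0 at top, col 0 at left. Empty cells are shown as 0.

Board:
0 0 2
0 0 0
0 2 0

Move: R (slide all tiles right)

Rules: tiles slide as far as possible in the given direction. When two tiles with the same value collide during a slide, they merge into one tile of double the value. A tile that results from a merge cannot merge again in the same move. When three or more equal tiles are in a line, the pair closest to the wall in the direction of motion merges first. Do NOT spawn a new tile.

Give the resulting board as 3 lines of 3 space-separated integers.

Answer: 0 0 2
0 0 0
0 0 2

Derivation:
Slide right:
row 0: [0, 0, 2] -> [0, 0, 2]
row 1: [0, 0, 0] -> [0, 0, 0]
row 2: [0, 2, 0] -> [0, 0, 2]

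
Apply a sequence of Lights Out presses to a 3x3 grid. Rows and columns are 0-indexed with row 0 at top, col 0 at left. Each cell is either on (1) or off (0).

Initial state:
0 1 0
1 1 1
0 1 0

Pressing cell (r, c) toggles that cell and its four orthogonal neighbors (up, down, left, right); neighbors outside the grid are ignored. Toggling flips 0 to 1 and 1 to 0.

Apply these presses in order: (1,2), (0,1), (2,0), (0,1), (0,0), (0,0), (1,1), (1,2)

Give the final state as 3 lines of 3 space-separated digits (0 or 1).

Answer: 0 0 0
1 0 0
1 1 0

Derivation:
After press 1 at (1,2):
0 1 1
1 0 0
0 1 1

After press 2 at (0,1):
1 0 0
1 1 0
0 1 1

After press 3 at (2,0):
1 0 0
0 1 0
1 0 1

After press 4 at (0,1):
0 1 1
0 0 0
1 0 1

After press 5 at (0,0):
1 0 1
1 0 0
1 0 1

After press 6 at (0,0):
0 1 1
0 0 0
1 0 1

After press 7 at (1,1):
0 0 1
1 1 1
1 1 1

After press 8 at (1,2):
0 0 0
1 0 0
1 1 0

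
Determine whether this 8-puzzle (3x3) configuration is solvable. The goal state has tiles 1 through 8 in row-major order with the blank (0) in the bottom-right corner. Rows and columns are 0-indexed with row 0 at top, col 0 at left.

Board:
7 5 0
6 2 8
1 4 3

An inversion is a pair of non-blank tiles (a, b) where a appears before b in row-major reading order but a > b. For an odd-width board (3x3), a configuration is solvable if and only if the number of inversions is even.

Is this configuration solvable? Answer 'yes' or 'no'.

Answer: no

Derivation:
Inversions (pairs i<j in row-major order where tile[i] > tile[j] > 0): 19
19 is odd, so the puzzle is not solvable.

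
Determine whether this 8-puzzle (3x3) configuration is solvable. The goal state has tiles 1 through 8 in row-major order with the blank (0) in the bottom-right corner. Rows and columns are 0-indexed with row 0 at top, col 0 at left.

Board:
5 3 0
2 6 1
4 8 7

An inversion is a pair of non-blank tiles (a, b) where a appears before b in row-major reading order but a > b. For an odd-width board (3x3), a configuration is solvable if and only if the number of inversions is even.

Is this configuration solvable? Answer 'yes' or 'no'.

Answer: yes

Derivation:
Inversions (pairs i<j in row-major order where tile[i] > tile[j] > 0): 10
10 is even, so the puzzle is solvable.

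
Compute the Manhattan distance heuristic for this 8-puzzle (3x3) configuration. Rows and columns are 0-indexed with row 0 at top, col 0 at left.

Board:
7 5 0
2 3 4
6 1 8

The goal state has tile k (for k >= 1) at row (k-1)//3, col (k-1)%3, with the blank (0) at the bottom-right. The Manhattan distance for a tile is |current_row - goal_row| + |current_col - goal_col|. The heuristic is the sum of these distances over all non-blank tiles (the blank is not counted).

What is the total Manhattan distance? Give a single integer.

Answer: 16

Derivation:
Tile 7: at (0,0), goal (2,0), distance |0-2|+|0-0| = 2
Tile 5: at (0,1), goal (1,1), distance |0-1|+|1-1| = 1
Tile 2: at (1,0), goal (0,1), distance |1-0|+|0-1| = 2
Tile 3: at (1,1), goal (0,2), distance |1-0|+|1-2| = 2
Tile 4: at (1,2), goal (1,0), distance |1-1|+|2-0| = 2
Tile 6: at (2,0), goal (1,2), distance |2-1|+|0-2| = 3
Tile 1: at (2,1), goal (0,0), distance |2-0|+|1-0| = 3
Tile 8: at (2,2), goal (2,1), distance |2-2|+|2-1| = 1
Sum: 2 + 1 + 2 + 2 + 2 + 3 + 3 + 1 = 16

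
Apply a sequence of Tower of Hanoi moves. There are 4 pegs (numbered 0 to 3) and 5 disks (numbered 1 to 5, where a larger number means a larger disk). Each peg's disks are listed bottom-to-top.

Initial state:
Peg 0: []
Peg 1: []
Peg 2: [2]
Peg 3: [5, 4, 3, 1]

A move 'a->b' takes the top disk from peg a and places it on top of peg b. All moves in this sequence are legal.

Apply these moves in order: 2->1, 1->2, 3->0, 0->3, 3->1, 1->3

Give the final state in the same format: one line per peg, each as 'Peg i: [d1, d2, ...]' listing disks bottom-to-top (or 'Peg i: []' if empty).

Answer: Peg 0: []
Peg 1: []
Peg 2: [2]
Peg 3: [5, 4, 3, 1]

Derivation:
After move 1 (2->1):
Peg 0: []
Peg 1: [2]
Peg 2: []
Peg 3: [5, 4, 3, 1]

After move 2 (1->2):
Peg 0: []
Peg 1: []
Peg 2: [2]
Peg 3: [5, 4, 3, 1]

After move 3 (3->0):
Peg 0: [1]
Peg 1: []
Peg 2: [2]
Peg 3: [5, 4, 3]

After move 4 (0->3):
Peg 0: []
Peg 1: []
Peg 2: [2]
Peg 3: [5, 4, 3, 1]

After move 5 (3->1):
Peg 0: []
Peg 1: [1]
Peg 2: [2]
Peg 3: [5, 4, 3]

After move 6 (1->3):
Peg 0: []
Peg 1: []
Peg 2: [2]
Peg 3: [5, 4, 3, 1]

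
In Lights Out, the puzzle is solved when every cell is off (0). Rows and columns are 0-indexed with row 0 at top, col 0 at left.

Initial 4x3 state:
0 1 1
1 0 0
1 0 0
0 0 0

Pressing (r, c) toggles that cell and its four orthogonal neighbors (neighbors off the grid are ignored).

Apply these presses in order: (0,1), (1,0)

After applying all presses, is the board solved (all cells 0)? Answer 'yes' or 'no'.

Answer: yes

Derivation:
After press 1 at (0,1):
1 0 0
1 1 0
1 0 0
0 0 0

After press 2 at (1,0):
0 0 0
0 0 0
0 0 0
0 0 0

Lights still on: 0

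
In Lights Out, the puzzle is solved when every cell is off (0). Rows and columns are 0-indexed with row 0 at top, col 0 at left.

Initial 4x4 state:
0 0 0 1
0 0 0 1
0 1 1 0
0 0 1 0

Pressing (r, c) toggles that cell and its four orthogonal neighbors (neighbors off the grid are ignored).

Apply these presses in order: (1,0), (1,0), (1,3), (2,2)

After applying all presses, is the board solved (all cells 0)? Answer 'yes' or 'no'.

After press 1 at (1,0):
1 0 0 1
1 1 0 1
1 1 1 0
0 0 1 0

After press 2 at (1,0):
0 0 0 1
0 0 0 1
0 1 1 0
0 0 1 0

After press 3 at (1,3):
0 0 0 0
0 0 1 0
0 1 1 1
0 0 1 0

After press 4 at (2,2):
0 0 0 0
0 0 0 0
0 0 0 0
0 0 0 0

Lights still on: 0

Answer: yes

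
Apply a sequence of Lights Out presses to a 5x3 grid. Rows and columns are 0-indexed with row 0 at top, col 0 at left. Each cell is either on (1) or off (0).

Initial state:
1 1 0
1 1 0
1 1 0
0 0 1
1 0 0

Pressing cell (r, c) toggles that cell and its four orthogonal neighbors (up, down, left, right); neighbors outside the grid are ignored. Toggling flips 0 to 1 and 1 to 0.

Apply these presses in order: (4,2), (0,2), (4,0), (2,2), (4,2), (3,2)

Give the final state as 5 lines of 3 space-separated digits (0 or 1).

After press 1 at (4,2):
1 1 0
1 1 0
1 1 0
0 0 0
1 1 1

After press 2 at (0,2):
1 0 1
1 1 1
1 1 0
0 0 0
1 1 1

After press 3 at (4,0):
1 0 1
1 1 1
1 1 0
1 0 0
0 0 1

After press 4 at (2,2):
1 0 1
1 1 0
1 0 1
1 0 1
0 0 1

After press 5 at (4,2):
1 0 1
1 1 0
1 0 1
1 0 0
0 1 0

After press 6 at (3,2):
1 0 1
1 1 0
1 0 0
1 1 1
0 1 1

Answer: 1 0 1
1 1 0
1 0 0
1 1 1
0 1 1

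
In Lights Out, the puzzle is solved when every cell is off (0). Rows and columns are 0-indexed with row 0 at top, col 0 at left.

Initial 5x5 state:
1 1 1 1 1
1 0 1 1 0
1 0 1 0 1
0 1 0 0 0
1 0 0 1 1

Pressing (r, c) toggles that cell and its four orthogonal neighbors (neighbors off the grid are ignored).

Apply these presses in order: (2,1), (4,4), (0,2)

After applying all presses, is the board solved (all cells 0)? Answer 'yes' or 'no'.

Answer: no

Derivation:
After press 1 at (2,1):
1 1 1 1 1
1 1 1 1 0
0 1 0 0 1
0 0 0 0 0
1 0 0 1 1

After press 2 at (4,4):
1 1 1 1 1
1 1 1 1 0
0 1 0 0 1
0 0 0 0 1
1 0 0 0 0

After press 3 at (0,2):
1 0 0 0 1
1 1 0 1 0
0 1 0 0 1
0 0 0 0 1
1 0 0 0 0

Lights still on: 9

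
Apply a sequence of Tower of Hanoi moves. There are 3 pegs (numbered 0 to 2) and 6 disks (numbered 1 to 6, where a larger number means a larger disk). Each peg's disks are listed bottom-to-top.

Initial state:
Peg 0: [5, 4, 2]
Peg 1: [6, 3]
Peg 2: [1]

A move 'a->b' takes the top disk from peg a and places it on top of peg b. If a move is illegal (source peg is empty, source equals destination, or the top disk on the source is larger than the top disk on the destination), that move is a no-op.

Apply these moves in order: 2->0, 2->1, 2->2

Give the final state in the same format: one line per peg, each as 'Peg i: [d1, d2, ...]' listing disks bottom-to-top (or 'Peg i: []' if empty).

Answer: Peg 0: [5, 4, 2, 1]
Peg 1: [6, 3]
Peg 2: []

Derivation:
After move 1 (2->0):
Peg 0: [5, 4, 2, 1]
Peg 1: [6, 3]
Peg 2: []

After move 2 (2->1):
Peg 0: [5, 4, 2, 1]
Peg 1: [6, 3]
Peg 2: []

After move 3 (2->2):
Peg 0: [5, 4, 2, 1]
Peg 1: [6, 3]
Peg 2: []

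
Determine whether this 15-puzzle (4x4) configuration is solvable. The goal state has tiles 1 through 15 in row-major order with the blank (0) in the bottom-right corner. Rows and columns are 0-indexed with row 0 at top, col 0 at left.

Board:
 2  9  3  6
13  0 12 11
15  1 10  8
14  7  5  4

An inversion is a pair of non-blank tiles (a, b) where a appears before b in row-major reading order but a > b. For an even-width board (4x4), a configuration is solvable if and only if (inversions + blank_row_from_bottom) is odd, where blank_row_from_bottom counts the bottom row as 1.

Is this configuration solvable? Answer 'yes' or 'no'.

Inversions: 53
Blank is in row 1 (0-indexed from top), which is row 3 counting from the bottom (bottom = 1).
53 + 3 = 56, which is even, so the puzzle is not solvable.

Answer: no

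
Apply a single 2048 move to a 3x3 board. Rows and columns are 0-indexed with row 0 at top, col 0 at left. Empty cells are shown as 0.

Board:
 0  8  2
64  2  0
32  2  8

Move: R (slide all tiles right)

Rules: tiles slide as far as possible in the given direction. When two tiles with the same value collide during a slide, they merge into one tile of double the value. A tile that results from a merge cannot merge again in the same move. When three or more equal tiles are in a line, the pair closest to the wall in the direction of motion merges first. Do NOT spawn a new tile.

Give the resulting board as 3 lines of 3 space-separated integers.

Answer:  0  8  2
 0 64  2
32  2  8

Derivation:
Slide right:
row 0: [0, 8, 2] -> [0, 8, 2]
row 1: [64, 2, 0] -> [0, 64, 2]
row 2: [32, 2, 8] -> [32, 2, 8]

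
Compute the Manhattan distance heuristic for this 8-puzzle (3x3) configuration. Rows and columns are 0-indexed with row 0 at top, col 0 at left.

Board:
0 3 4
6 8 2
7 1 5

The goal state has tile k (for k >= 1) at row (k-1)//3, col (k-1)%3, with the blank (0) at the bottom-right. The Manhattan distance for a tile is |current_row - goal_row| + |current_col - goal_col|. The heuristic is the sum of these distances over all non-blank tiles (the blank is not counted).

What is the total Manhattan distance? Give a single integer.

Answer: 14

Derivation:
Tile 3: (0,1)->(0,2) = 1
Tile 4: (0,2)->(1,0) = 3
Tile 6: (1,0)->(1,2) = 2
Tile 8: (1,1)->(2,1) = 1
Tile 2: (1,2)->(0,1) = 2
Tile 7: (2,0)->(2,0) = 0
Tile 1: (2,1)->(0,0) = 3
Tile 5: (2,2)->(1,1) = 2
Sum: 1 + 3 + 2 + 1 + 2 + 0 + 3 + 2 = 14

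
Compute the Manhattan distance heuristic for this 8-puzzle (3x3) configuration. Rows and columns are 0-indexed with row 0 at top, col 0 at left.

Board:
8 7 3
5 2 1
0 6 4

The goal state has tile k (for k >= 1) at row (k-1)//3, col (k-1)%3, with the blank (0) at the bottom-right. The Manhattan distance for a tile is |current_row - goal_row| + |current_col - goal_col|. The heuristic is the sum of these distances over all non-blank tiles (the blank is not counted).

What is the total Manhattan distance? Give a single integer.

Answer: 16

Derivation:
Tile 8: at (0,0), goal (2,1), distance |0-2|+|0-1| = 3
Tile 7: at (0,1), goal (2,0), distance |0-2|+|1-0| = 3
Tile 3: at (0,2), goal (0,2), distance |0-0|+|2-2| = 0
Tile 5: at (1,0), goal (1,1), distance |1-1|+|0-1| = 1
Tile 2: at (1,1), goal (0,1), distance |1-0|+|1-1| = 1
Tile 1: at (1,2), goal (0,0), distance |1-0|+|2-0| = 3
Tile 6: at (2,1), goal (1,2), distance |2-1|+|1-2| = 2
Tile 4: at (2,2), goal (1,0), distance |2-1|+|2-0| = 3
Sum: 3 + 3 + 0 + 1 + 1 + 3 + 2 + 3 = 16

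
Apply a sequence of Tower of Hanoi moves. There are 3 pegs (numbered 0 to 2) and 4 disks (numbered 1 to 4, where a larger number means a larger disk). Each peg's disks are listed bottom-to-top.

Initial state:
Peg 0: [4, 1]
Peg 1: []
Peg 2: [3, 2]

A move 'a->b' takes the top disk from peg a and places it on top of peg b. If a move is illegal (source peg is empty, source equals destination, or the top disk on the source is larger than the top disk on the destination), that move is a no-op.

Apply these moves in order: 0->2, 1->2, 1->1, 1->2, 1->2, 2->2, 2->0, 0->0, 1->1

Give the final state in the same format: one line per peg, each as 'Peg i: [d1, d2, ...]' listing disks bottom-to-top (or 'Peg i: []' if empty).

After move 1 (0->2):
Peg 0: [4]
Peg 1: []
Peg 2: [3, 2, 1]

After move 2 (1->2):
Peg 0: [4]
Peg 1: []
Peg 2: [3, 2, 1]

After move 3 (1->1):
Peg 0: [4]
Peg 1: []
Peg 2: [3, 2, 1]

After move 4 (1->2):
Peg 0: [4]
Peg 1: []
Peg 2: [3, 2, 1]

After move 5 (1->2):
Peg 0: [4]
Peg 1: []
Peg 2: [3, 2, 1]

After move 6 (2->2):
Peg 0: [4]
Peg 1: []
Peg 2: [3, 2, 1]

After move 7 (2->0):
Peg 0: [4, 1]
Peg 1: []
Peg 2: [3, 2]

After move 8 (0->0):
Peg 0: [4, 1]
Peg 1: []
Peg 2: [3, 2]

After move 9 (1->1):
Peg 0: [4, 1]
Peg 1: []
Peg 2: [3, 2]

Answer: Peg 0: [4, 1]
Peg 1: []
Peg 2: [3, 2]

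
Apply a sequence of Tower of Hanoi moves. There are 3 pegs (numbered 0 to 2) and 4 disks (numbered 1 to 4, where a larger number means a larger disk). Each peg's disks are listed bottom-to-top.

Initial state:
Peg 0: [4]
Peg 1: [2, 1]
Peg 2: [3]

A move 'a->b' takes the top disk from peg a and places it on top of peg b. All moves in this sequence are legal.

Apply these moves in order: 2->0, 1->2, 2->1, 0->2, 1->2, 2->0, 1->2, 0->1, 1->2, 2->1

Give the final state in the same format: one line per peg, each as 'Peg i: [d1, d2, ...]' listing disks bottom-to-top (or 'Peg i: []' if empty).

After move 1 (2->0):
Peg 0: [4, 3]
Peg 1: [2, 1]
Peg 2: []

After move 2 (1->2):
Peg 0: [4, 3]
Peg 1: [2]
Peg 2: [1]

After move 3 (2->1):
Peg 0: [4, 3]
Peg 1: [2, 1]
Peg 2: []

After move 4 (0->2):
Peg 0: [4]
Peg 1: [2, 1]
Peg 2: [3]

After move 5 (1->2):
Peg 0: [4]
Peg 1: [2]
Peg 2: [3, 1]

After move 6 (2->0):
Peg 0: [4, 1]
Peg 1: [2]
Peg 2: [3]

After move 7 (1->2):
Peg 0: [4, 1]
Peg 1: []
Peg 2: [3, 2]

After move 8 (0->1):
Peg 0: [4]
Peg 1: [1]
Peg 2: [3, 2]

After move 9 (1->2):
Peg 0: [4]
Peg 1: []
Peg 2: [3, 2, 1]

After move 10 (2->1):
Peg 0: [4]
Peg 1: [1]
Peg 2: [3, 2]

Answer: Peg 0: [4]
Peg 1: [1]
Peg 2: [3, 2]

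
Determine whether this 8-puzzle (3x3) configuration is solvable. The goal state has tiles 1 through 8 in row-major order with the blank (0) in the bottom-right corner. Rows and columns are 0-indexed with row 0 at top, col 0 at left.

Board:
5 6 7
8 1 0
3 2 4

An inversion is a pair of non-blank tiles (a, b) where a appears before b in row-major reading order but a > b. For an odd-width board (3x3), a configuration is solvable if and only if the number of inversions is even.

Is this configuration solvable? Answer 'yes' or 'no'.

Inversions (pairs i<j in row-major order where tile[i] > tile[j] > 0): 17
17 is odd, so the puzzle is not solvable.

Answer: no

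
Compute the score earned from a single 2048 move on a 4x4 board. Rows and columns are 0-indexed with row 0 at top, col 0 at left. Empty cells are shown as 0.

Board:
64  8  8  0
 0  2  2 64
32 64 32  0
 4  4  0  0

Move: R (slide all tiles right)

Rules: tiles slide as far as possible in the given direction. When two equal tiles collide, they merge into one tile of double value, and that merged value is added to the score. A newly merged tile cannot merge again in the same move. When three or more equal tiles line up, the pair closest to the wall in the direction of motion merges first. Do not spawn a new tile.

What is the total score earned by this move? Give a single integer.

Slide right:
row 0: [64, 8, 8, 0] -> [0, 0, 64, 16]  score +16 (running 16)
row 1: [0, 2, 2, 64] -> [0, 0, 4, 64]  score +4 (running 20)
row 2: [32, 64, 32, 0] -> [0, 32, 64, 32]  score +0 (running 20)
row 3: [4, 4, 0, 0] -> [0, 0, 0, 8]  score +8 (running 28)
Board after move:
 0  0 64 16
 0  0  4 64
 0 32 64 32
 0  0  0  8

Answer: 28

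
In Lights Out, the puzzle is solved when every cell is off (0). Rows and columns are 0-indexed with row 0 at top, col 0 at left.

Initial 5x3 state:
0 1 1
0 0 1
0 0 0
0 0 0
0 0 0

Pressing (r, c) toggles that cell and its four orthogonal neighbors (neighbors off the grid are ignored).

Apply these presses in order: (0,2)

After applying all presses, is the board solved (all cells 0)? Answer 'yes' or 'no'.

Answer: yes

Derivation:
After press 1 at (0,2):
0 0 0
0 0 0
0 0 0
0 0 0
0 0 0

Lights still on: 0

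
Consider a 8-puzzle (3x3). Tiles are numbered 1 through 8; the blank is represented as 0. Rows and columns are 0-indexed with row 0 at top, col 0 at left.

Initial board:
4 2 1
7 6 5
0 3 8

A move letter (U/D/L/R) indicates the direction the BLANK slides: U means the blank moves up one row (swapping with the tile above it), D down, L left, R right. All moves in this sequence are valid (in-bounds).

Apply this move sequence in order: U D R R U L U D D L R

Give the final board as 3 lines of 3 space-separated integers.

After move 1 (U):
4 2 1
0 6 5
7 3 8

After move 2 (D):
4 2 1
7 6 5
0 3 8

After move 3 (R):
4 2 1
7 6 5
3 0 8

After move 4 (R):
4 2 1
7 6 5
3 8 0

After move 5 (U):
4 2 1
7 6 0
3 8 5

After move 6 (L):
4 2 1
7 0 6
3 8 5

After move 7 (U):
4 0 1
7 2 6
3 8 5

After move 8 (D):
4 2 1
7 0 6
3 8 5

After move 9 (D):
4 2 1
7 8 6
3 0 5

After move 10 (L):
4 2 1
7 8 6
0 3 5

After move 11 (R):
4 2 1
7 8 6
3 0 5

Answer: 4 2 1
7 8 6
3 0 5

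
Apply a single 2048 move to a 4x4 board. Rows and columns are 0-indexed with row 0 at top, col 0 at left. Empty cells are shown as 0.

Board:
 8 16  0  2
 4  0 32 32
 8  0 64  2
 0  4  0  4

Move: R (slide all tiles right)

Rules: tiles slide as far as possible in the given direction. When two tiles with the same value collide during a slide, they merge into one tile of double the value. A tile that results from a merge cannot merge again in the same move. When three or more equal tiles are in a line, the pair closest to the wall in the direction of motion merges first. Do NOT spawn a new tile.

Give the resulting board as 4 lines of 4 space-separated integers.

Slide right:
row 0: [8, 16, 0, 2] -> [0, 8, 16, 2]
row 1: [4, 0, 32, 32] -> [0, 0, 4, 64]
row 2: [8, 0, 64, 2] -> [0, 8, 64, 2]
row 3: [0, 4, 0, 4] -> [0, 0, 0, 8]

Answer:  0  8 16  2
 0  0  4 64
 0  8 64  2
 0  0  0  8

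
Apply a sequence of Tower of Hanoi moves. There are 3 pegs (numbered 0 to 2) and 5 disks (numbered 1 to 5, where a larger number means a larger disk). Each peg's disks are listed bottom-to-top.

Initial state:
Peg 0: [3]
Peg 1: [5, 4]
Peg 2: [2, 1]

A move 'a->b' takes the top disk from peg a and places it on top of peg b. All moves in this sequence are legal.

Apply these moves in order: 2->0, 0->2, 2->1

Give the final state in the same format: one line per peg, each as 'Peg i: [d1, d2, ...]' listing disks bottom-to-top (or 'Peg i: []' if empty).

After move 1 (2->0):
Peg 0: [3, 1]
Peg 1: [5, 4]
Peg 2: [2]

After move 2 (0->2):
Peg 0: [3]
Peg 1: [5, 4]
Peg 2: [2, 1]

After move 3 (2->1):
Peg 0: [3]
Peg 1: [5, 4, 1]
Peg 2: [2]

Answer: Peg 0: [3]
Peg 1: [5, 4, 1]
Peg 2: [2]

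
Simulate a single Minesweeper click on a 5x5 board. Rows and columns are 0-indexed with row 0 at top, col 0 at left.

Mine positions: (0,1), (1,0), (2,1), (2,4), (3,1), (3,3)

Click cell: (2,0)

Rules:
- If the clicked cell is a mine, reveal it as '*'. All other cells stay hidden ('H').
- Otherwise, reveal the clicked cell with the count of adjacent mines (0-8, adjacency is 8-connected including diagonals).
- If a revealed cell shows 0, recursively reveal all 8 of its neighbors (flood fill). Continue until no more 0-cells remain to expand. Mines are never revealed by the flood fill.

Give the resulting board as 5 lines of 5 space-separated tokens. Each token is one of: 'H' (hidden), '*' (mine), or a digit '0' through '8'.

H H H H H
H H H H H
3 H H H H
H H H H H
H H H H H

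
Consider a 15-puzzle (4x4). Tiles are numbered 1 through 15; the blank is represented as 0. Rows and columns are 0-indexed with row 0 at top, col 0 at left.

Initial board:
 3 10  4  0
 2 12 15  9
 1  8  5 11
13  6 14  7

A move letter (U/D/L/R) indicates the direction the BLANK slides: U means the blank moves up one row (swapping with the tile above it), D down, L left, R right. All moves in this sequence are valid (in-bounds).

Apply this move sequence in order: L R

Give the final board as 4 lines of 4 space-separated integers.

Answer:  3 10  4  0
 2 12 15  9
 1  8  5 11
13  6 14  7

Derivation:
After move 1 (L):
 3 10  0  4
 2 12 15  9
 1  8  5 11
13  6 14  7

After move 2 (R):
 3 10  4  0
 2 12 15  9
 1  8  5 11
13  6 14  7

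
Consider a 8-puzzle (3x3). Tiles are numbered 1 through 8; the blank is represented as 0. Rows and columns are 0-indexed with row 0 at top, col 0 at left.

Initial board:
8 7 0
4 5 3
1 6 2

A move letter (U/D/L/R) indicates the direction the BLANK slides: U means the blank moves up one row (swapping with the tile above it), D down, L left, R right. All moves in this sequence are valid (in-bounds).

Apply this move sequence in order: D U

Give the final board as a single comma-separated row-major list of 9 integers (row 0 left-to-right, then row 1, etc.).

Answer: 8, 7, 0, 4, 5, 3, 1, 6, 2

Derivation:
After move 1 (D):
8 7 3
4 5 0
1 6 2

After move 2 (U):
8 7 0
4 5 3
1 6 2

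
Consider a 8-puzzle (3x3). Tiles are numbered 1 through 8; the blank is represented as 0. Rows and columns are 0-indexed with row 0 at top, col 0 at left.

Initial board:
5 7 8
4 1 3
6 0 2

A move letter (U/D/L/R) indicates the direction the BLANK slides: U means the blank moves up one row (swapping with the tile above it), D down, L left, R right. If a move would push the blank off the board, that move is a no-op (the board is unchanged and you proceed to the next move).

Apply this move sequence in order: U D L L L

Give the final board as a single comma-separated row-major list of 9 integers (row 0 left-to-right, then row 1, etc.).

Answer: 5, 7, 8, 4, 1, 3, 0, 6, 2

Derivation:
After move 1 (U):
5 7 8
4 0 3
6 1 2

After move 2 (D):
5 7 8
4 1 3
6 0 2

After move 3 (L):
5 7 8
4 1 3
0 6 2

After move 4 (L):
5 7 8
4 1 3
0 6 2

After move 5 (L):
5 7 8
4 1 3
0 6 2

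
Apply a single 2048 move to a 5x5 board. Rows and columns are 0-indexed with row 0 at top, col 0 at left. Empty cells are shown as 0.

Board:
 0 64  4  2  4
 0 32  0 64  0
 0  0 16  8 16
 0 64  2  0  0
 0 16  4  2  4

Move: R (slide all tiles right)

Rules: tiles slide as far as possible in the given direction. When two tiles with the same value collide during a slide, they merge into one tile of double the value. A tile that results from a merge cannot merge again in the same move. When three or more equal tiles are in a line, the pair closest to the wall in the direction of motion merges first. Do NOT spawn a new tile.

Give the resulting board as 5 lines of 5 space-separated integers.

Slide right:
row 0: [0, 64, 4, 2, 4] -> [0, 64, 4, 2, 4]
row 1: [0, 32, 0, 64, 0] -> [0, 0, 0, 32, 64]
row 2: [0, 0, 16, 8, 16] -> [0, 0, 16, 8, 16]
row 3: [0, 64, 2, 0, 0] -> [0, 0, 0, 64, 2]
row 4: [0, 16, 4, 2, 4] -> [0, 16, 4, 2, 4]

Answer:  0 64  4  2  4
 0  0  0 32 64
 0  0 16  8 16
 0  0  0 64  2
 0 16  4  2  4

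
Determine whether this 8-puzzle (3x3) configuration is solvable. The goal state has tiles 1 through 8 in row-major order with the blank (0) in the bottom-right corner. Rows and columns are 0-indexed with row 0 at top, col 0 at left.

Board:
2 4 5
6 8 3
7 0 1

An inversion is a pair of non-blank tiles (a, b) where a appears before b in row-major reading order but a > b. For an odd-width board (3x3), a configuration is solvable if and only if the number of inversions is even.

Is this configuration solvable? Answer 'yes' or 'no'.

Answer: yes

Derivation:
Inversions (pairs i<j in row-major order where tile[i] > tile[j] > 0): 12
12 is even, so the puzzle is solvable.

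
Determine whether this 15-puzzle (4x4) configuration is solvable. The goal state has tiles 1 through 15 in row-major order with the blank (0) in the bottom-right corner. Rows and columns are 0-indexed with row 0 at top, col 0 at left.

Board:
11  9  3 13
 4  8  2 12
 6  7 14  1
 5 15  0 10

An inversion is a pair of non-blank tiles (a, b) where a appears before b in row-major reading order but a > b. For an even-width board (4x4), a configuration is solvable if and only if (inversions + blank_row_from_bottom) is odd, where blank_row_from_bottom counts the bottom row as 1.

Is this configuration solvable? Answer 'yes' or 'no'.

Answer: yes

Derivation:
Inversions: 50
Blank is in row 3 (0-indexed from top), which is row 1 counting from the bottom (bottom = 1).
50 + 1 = 51, which is odd, so the puzzle is solvable.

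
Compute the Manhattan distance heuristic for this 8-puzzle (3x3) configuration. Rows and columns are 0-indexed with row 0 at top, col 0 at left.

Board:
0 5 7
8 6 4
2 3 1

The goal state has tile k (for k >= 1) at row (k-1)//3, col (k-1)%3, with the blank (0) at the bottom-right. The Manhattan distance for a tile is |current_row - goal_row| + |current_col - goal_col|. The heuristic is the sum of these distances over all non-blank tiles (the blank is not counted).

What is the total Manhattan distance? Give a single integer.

Tile 5: at (0,1), goal (1,1), distance |0-1|+|1-1| = 1
Tile 7: at (0,2), goal (2,0), distance |0-2|+|2-0| = 4
Tile 8: at (1,0), goal (2,1), distance |1-2|+|0-1| = 2
Tile 6: at (1,1), goal (1,2), distance |1-1|+|1-2| = 1
Tile 4: at (1,2), goal (1,0), distance |1-1|+|2-0| = 2
Tile 2: at (2,0), goal (0,1), distance |2-0|+|0-1| = 3
Tile 3: at (2,1), goal (0,2), distance |2-0|+|1-2| = 3
Tile 1: at (2,2), goal (0,0), distance |2-0|+|2-0| = 4
Sum: 1 + 4 + 2 + 1 + 2 + 3 + 3 + 4 = 20

Answer: 20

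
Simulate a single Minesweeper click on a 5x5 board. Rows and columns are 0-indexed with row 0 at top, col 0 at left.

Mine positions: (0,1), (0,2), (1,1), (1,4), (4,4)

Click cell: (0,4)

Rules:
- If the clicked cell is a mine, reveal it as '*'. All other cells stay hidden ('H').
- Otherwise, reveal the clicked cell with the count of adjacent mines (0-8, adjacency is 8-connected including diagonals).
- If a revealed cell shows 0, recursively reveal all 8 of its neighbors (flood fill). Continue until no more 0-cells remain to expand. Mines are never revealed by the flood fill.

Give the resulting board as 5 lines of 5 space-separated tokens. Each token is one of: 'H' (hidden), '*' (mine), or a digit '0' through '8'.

H H H H 1
H H H H H
H H H H H
H H H H H
H H H H H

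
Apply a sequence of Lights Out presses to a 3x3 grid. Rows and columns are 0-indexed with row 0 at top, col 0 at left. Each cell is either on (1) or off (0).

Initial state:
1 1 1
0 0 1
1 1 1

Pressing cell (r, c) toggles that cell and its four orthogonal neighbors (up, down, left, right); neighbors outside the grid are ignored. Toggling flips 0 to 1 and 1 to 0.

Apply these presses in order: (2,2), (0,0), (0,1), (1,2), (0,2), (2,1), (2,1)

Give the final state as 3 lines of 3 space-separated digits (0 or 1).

After press 1 at (2,2):
1 1 1
0 0 0
1 0 0

After press 2 at (0,0):
0 0 1
1 0 0
1 0 0

After press 3 at (0,1):
1 1 0
1 1 0
1 0 0

After press 4 at (1,2):
1 1 1
1 0 1
1 0 1

After press 5 at (0,2):
1 0 0
1 0 0
1 0 1

After press 6 at (2,1):
1 0 0
1 1 0
0 1 0

After press 7 at (2,1):
1 0 0
1 0 0
1 0 1

Answer: 1 0 0
1 0 0
1 0 1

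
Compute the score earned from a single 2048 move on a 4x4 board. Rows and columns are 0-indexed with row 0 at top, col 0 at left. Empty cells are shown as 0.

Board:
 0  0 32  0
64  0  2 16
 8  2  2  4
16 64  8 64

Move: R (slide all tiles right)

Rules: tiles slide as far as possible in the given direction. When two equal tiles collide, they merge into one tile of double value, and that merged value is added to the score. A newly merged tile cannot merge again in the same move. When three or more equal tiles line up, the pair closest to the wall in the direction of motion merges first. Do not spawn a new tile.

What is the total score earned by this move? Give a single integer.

Answer: 4

Derivation:
Slide right:
row 0: [0, 0, 32, 0] -> [0, 0, 0, 32]  score +0 (running 0)
row 1: [64, 0, 2, 16] -> [0, 64, 2, 16]  score +0 (running 0)
row 2: [8, 2, 2, 4] -> [0, 8, 4, 4]  score +4 (running 4)
row 3: [16, 64, 8, 64] -> [16, 64, 8, 64]  score +0 (running 4)
Board after move:
 0  0  0 32
 0 64  2 16
 0  8  4  4
16 64  8 64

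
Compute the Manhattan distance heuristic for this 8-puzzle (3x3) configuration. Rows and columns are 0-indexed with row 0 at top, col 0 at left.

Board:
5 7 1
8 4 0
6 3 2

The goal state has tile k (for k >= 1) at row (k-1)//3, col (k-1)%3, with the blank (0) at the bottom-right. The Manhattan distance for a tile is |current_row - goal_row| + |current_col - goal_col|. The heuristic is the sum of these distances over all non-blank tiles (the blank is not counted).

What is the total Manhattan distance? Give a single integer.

Tile 5: at (0,0), goal (1,1), distance |0-1|+|0-1| = 2
Tile 7: at (0,1), goal (2,0), distance |0-2|+|1-0| = 3
Tile 1: at (0,2), goal (0,0), distance |0-0|+|2-0| = 2
Tile 8: at (1,0), goal (2,1), distance |1-2|+|0-1| = 2
Tile 4: at (1,1), goal (1,0), distance |1-1|+|1-0| = 1
Tile 6: at (2,0), goal (1,2), distance |2-1|+|0-2| = 3
Tile 3: at (2,1), goal (0,2), distance |2-0|+|1-2| = 3
Tile 2: at (2,2), goal (0,1), distance |2-0|+|2-1| = 3
Sum: 2 + 3 + 2 + 2 + 1 + 3 + 3 + 3 = 19

Answer: 19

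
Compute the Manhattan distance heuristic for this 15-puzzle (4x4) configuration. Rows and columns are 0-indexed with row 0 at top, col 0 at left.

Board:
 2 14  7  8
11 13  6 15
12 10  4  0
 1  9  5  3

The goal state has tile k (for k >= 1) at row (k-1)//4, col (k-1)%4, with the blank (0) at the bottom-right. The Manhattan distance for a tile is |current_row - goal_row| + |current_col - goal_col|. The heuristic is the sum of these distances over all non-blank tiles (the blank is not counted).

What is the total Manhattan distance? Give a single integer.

Tile 2: (0,0)->(0,1) = 1
Tile 14: (0,1)->(3,1) = 3
Tile 7: (0,2)->(1,2) = 1
Tile 8: (0,3)->(1,3) = 1
Tile 11: (1,0)->(2,2) = 3
Tile 13: (1,1)->(3,0) = 3
Tile 6: (1,2)->(1,1) = 1
Tile 15: (1,3)->(3,2) = 3
Tile 12: (2,0)->(2,3) = 3
Tile 10: (2,1)->(2,1) = 0
Tile 4: (2,2)->(0,3) = 3
Tile 1: (3,0)->(0,0) = 3
Tile 9: (3,1)->(2,0) = 2
Tile 5: (3,2)->(1,0) = 4
Tile 3: (3,3)->(0,2) = 4
Sum: 1 + 3 + 1 + 1 + 3 + 3 + 1 + 3 + 3 + 0 + 3 + 3 + 2 + 4 + 4 = 35

Answer: 35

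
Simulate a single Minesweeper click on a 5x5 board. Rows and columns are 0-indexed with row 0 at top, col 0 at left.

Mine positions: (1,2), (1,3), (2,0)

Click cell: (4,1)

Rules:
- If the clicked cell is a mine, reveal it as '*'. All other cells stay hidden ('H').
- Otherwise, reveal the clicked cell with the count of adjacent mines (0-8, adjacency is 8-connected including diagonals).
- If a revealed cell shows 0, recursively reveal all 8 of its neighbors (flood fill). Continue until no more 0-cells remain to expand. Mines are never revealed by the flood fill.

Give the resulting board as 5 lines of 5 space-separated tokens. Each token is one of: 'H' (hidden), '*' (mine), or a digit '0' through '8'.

H H H H H
H H H H H
H 2 2 2 1
1 1 0 0 0
0 0 0 0 0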